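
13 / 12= 1.08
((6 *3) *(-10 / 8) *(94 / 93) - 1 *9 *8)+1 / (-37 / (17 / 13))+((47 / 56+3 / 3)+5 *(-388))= -1697535751 / 835016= -2032.94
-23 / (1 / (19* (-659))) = 287983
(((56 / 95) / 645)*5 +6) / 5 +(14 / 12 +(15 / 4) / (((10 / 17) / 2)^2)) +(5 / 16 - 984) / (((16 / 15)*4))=-11597531351 / 62745600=-184.83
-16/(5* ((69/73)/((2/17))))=-2336/5865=-0.40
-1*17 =-17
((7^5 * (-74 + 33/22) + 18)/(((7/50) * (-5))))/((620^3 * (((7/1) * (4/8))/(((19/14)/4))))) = 0.00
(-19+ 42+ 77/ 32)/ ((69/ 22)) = 2981/ 368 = 8.10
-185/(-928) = 185/928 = 0.20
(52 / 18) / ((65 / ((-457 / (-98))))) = 457 / 2205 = 0.21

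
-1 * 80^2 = -6400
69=69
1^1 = 1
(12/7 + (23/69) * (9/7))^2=225/49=4.59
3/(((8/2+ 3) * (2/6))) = 9/7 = 1.29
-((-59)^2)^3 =-42180533641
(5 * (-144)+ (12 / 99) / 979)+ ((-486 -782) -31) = -65227829 / 32307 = -2019.00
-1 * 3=-3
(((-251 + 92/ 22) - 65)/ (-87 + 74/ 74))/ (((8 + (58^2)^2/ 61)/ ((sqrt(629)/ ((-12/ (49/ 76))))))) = -732305 * sqrt(629)/ 697410755712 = -0.00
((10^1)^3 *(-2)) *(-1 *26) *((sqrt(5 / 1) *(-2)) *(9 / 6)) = -156000 *sqrt(5) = -348826.60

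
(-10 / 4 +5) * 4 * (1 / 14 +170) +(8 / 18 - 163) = 96904 / 63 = 1538.16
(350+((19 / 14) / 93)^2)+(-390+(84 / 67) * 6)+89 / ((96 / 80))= 4735011493 / 113578668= 41.69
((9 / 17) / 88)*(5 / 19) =45 / 28424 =0.00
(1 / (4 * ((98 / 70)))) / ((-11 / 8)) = -10 / 77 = -0.13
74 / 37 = 2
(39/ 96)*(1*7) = 91/ 32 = 2.84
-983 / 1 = -983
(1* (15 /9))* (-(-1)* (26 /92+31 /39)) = 9665 /5382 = 1.80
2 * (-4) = -8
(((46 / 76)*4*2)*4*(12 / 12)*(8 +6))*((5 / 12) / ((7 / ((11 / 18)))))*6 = 10120 / 171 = 59.18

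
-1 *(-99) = 99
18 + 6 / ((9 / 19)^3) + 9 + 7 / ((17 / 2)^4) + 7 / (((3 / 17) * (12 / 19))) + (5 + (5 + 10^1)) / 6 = 12144312827 / 81182412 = 149.59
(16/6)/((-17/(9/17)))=-24/289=-0.08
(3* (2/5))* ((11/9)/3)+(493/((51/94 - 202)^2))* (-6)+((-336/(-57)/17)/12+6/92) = 4217625511741/8267938323210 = 0.51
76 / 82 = 38 / 41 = 0.93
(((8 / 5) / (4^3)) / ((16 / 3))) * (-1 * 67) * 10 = -201 / 64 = -3.14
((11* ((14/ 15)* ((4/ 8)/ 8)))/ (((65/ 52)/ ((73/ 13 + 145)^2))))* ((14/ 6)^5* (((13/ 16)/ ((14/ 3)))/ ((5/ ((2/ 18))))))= 177193696757/ 56862000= 3116.21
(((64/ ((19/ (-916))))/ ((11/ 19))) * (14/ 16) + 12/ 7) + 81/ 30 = -3587321/ 770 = -4658.86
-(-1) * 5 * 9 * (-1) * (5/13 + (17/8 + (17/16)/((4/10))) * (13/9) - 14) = 125595/416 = 301.91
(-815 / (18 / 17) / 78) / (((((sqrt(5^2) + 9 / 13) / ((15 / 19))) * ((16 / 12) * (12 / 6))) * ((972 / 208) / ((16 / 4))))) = -900575 / 2049948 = -0.44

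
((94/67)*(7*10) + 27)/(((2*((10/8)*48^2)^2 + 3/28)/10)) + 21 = 653534717941/31120589001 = 21.00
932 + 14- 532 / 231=31142 / 33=943.70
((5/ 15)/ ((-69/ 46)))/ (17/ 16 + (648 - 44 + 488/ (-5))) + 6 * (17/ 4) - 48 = -22.50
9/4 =2.25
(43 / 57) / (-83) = -0.01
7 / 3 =2.33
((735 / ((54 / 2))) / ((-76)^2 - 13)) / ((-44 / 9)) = -0.00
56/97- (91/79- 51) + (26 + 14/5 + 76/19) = 3188782/38315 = 83.23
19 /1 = 19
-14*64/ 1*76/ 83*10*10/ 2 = -3404800/ 83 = -41021.69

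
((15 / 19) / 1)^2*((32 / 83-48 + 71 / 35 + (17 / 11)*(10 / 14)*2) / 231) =-2970315 / 25378661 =-0.12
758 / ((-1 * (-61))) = 758 / 61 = 12.43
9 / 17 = 0.53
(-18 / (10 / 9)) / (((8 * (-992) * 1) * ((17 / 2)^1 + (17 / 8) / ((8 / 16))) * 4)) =27 / 674560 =0.00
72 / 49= 1.47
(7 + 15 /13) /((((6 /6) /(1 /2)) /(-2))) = -106 /13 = -8.15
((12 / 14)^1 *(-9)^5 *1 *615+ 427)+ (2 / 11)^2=-26364426313 / 847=-31126831.54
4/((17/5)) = 1.18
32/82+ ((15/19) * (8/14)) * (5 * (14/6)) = 4404/779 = 5.65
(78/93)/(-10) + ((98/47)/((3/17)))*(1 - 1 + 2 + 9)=2838697/21855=129.89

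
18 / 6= 3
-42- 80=-122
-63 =-63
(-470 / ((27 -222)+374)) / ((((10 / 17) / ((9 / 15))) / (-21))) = 50337 / 895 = 56.24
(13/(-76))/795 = -13/60420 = -0.00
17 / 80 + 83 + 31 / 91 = 608267 / 7280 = 83.55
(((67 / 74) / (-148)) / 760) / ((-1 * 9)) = 67 / 74911680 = 0.00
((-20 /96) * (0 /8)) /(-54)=0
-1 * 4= -4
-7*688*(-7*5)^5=252945350000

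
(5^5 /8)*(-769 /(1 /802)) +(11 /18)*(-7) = -240913285.53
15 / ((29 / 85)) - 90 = -1335 / 29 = -46.03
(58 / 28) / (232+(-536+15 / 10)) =-29 / 4235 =-0.01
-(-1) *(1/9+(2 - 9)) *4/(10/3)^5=-837/12500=-0.07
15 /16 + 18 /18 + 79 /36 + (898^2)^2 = 93641387215699 /144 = 650287411220.13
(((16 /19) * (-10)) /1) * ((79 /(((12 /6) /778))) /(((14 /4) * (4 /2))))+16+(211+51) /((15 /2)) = -73652788 /1995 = -36918.69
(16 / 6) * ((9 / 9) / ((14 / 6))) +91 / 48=3.04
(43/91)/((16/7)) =43/208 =0.21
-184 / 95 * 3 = -552 / 95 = -5.81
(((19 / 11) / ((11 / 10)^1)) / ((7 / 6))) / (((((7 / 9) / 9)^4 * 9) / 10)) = 54525846600 / 2033647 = 26811.85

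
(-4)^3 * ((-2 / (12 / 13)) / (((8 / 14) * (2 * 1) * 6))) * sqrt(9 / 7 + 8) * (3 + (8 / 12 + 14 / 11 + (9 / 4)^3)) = 448357 * sqrt(455) / 9504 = 1006.29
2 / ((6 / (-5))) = -5 / 3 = -1.67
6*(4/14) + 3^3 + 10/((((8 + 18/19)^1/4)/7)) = 7141/119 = 60.01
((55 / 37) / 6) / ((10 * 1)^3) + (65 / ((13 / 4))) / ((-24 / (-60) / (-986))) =-2188919989 / 44400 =-49300.00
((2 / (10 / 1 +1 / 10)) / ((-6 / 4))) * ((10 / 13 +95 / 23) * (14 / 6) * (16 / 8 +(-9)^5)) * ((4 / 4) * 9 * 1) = 24221079400 / 30199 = 802049.05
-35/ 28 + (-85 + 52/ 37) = -12557/ 148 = -84.84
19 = 19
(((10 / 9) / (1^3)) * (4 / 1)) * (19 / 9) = 9.38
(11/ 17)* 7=77/ 17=4.53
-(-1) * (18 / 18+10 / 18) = 14 / 9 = 1.56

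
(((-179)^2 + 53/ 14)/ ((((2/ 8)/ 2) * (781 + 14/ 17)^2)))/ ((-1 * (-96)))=129653203/ 29677314408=0.00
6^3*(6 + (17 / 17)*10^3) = 217296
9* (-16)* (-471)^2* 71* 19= -43093945296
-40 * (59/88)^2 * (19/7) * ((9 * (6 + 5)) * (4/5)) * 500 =-148812750/77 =-1932633.12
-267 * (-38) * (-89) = -902994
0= 0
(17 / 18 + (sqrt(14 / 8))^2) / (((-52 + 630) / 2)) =97 / 10404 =0.01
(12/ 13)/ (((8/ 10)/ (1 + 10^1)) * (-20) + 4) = 33/ 91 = 0.36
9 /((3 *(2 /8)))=12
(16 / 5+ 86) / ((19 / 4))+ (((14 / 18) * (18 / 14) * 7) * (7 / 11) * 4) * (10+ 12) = 39024 / 95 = 410.78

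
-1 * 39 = -39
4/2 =2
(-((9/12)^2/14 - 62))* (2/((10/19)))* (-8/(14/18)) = -2373309/980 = -2421.74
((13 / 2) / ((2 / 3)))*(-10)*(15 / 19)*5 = -14625 / 38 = -384.87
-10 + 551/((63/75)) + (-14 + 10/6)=13306/21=633.62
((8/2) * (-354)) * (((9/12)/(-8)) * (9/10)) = 4779/40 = 119.48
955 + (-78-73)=804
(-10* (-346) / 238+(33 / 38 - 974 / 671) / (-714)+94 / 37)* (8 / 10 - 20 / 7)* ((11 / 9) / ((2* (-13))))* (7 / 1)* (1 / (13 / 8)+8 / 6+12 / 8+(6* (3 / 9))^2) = 954884771483 / 11088257310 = 86.12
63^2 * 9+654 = 36375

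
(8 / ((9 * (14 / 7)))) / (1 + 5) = 2 / 27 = 0.07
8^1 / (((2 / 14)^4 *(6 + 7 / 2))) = 38416 / 19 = 2021.89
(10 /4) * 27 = 135 /2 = 67.50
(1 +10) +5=16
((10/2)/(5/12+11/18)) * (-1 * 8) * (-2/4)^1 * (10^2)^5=7200000000000/37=194594594594.59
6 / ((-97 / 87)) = -5.38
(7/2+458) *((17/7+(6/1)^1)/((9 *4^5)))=54457/129024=0.42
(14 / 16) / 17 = 7 / 136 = 0.05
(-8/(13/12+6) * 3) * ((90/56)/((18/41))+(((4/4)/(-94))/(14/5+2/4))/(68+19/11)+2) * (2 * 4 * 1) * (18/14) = -1742348448/8832005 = -197.28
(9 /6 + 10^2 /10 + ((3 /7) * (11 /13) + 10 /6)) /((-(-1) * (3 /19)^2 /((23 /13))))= 61334261 /63882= 960.12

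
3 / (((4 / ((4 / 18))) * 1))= 1 / 6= 0.17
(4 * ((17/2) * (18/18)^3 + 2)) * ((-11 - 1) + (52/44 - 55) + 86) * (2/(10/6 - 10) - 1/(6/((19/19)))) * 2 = -189588/275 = -689.41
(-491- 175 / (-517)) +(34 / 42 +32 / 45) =-79659037 / 162855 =-489.14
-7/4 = -1.75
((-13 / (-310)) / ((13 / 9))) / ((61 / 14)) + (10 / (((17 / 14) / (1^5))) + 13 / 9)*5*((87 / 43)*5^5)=6345043810034 / 20734815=306009.18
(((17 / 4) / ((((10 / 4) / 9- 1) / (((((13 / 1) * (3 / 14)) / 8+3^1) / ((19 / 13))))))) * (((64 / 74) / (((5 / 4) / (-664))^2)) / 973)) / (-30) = 112.71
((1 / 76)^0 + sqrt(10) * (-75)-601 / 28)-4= -75 * sqrt(10)-685 / 28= -261.64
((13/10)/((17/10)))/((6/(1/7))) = 13/714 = 0.02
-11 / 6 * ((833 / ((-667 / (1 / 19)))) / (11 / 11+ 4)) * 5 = 9163 / 76038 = 0.12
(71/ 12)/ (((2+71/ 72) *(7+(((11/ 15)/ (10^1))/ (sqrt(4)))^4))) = 690120000000/ 2438100629563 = 0.28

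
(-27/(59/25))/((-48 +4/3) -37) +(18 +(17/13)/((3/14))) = 13999435/577551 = 24.24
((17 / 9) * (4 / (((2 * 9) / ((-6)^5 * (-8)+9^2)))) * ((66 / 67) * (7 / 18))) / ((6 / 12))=4026484 / 201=20032.26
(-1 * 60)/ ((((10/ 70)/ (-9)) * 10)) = 378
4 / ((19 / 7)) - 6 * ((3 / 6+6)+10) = -1853 / 19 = -97.53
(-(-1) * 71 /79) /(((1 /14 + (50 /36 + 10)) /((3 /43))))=13419 /2452634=0.01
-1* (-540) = 540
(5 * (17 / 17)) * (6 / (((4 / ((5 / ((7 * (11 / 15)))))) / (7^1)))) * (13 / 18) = 1625 / 44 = 36.93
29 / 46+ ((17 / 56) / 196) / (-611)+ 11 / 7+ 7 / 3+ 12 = 7651449179 / 462737184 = 16.54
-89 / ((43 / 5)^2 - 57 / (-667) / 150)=-593630 / 493317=-1.20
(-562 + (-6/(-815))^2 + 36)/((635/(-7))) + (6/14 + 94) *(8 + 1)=2526306056761/2952480125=855.66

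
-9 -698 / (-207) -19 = -5098 / 207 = -24.63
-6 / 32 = -3 / 16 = -0.19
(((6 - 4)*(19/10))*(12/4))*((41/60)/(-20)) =-779/2000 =-0.39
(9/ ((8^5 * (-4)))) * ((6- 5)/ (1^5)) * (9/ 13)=-81/ 1703936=-0.00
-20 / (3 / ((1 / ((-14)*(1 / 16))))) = 160 / 21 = 7.62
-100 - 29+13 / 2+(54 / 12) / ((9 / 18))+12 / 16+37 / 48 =-5375 / 48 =-111.98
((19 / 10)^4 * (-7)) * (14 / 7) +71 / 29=-26100163 / 145000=-180.00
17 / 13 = 1.31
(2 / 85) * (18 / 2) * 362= 76.66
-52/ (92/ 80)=-1040/ 23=-45.22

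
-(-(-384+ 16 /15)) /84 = -1436 /315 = -4.56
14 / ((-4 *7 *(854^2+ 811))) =-1 / 1460254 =-0.00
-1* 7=-7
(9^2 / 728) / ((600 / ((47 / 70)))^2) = 19881 / 142688000000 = 0.00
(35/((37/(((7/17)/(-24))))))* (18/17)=-735/42772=-0.02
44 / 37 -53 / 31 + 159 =181776 / 1147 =158.48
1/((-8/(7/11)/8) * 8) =-7/88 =-0.08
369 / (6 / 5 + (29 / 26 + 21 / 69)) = 367770 / 2611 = 140.85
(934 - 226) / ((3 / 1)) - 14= 222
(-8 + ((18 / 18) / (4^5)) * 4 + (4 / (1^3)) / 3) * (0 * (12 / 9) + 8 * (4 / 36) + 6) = -158627 / 3456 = -45.90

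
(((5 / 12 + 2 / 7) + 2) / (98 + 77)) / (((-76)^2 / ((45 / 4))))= 681 / 22641920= 0.00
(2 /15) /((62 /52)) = 52 /465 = 0.11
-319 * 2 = -638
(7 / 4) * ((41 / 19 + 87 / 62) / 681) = 29365 / 3208872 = 0.01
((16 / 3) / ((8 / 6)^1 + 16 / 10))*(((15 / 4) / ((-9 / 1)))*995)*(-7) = 174125 / 33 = 5276.52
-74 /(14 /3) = -15.86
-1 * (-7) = 7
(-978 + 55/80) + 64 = -14613/16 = -913.31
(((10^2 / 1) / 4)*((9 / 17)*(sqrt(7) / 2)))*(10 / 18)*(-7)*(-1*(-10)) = -4375*sqrt(7) / 17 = -680.89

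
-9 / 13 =-0.69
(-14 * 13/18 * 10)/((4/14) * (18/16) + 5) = -25480/1341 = -19.00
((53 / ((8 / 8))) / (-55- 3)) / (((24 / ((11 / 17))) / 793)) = -462319 / 23664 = -19.54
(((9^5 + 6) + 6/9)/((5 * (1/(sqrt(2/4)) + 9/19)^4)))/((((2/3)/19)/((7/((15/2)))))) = 2698409077561496747/12661739712075 - 562210909016314404 * sqrt(2)/4220579904025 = 24732.00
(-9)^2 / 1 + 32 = 113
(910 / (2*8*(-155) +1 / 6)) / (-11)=5460 / 163669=0.03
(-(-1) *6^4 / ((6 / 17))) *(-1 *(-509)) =1869048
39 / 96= 13 / 32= 0.41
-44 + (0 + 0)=-44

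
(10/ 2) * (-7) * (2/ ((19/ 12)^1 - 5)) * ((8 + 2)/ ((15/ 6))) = 3360/ 41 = 81.95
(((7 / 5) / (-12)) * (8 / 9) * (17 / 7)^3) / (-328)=4913 / 1084860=0.00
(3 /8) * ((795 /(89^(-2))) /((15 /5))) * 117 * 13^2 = 124514436735 /8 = 15564304591.88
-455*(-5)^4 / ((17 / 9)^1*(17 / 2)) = -5118750 / 289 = -17711.94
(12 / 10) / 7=6 / 35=0.17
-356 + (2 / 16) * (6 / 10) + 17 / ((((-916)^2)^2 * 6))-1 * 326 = -14402562275757419 / 21120449134080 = -681.92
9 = 9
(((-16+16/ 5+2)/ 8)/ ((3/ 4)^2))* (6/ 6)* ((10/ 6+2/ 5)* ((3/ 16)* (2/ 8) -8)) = 15779/ 400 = 39.45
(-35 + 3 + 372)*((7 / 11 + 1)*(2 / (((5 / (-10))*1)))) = -24480 / 11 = -2225.45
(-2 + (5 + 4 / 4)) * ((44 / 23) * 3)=528 / 23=22.96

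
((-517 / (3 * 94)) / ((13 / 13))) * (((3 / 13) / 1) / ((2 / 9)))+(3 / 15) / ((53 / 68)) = -22699 / 13780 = -1.65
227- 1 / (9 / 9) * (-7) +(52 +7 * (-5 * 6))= 76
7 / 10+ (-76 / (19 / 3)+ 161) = 1497 / 10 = 149.70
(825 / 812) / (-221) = -825 / 179452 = -0.00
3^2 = 9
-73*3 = -219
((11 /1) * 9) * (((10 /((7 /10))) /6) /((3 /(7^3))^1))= 26950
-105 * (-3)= 315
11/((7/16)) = 176/7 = 25.14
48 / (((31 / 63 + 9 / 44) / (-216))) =-28740096 / 1931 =-14883.53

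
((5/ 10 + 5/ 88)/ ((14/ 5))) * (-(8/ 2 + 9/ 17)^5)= -8612495045/ 22717712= -379.11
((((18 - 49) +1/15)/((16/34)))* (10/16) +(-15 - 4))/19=-721/228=-3.16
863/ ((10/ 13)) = 11219/ 10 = 1121.90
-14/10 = -7/5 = -1.40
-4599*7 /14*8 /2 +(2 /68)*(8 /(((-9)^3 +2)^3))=-60082163001382 /6532089911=-9198.00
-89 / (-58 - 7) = 89 / 65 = 1.37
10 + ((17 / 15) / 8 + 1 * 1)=1337 / 120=11.14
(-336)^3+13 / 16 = -37933055.19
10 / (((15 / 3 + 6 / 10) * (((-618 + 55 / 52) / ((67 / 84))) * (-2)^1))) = 21775 / 18863628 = 0.00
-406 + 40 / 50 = -2026 / 5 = -405.20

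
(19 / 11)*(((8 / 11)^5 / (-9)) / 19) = -32768 / 15944049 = -0.00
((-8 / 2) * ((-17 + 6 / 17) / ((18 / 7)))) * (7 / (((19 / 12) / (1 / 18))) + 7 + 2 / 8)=194.10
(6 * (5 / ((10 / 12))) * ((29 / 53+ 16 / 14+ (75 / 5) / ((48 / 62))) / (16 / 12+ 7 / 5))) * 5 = 42201675 / 30422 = 1387.21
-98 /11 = -8.91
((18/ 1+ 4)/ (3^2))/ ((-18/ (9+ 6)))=-55/ 27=-2.04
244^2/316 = 14884/79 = 188.41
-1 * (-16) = 16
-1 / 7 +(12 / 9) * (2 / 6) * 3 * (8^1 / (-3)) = -233 / 63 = -3.70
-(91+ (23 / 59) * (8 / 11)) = -59243 / 649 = -91.28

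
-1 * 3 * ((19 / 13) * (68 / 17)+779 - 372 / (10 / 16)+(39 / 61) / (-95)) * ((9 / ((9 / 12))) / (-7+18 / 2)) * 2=-514313496 / 75335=-6827.02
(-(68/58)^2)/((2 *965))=-578/811565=-0.00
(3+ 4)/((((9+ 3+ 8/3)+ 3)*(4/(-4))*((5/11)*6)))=-0.15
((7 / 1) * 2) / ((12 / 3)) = 7 / 2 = 3.50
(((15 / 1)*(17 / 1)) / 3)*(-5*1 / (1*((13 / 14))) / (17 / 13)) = -350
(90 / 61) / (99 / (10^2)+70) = 9000 / 433039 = 0.02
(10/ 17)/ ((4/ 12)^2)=90/ 17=5.29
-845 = -845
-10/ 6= -5/ 3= -1.67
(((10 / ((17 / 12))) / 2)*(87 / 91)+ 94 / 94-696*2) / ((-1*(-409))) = -2146657 / 632723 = -3.39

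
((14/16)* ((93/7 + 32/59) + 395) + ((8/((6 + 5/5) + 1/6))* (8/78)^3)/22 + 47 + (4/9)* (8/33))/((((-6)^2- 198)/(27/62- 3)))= 142075132867529/22169322139536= 6.41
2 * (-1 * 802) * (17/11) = -27268/11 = -2478.91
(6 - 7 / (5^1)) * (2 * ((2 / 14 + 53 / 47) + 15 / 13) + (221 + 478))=69238303 / 21385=3237.70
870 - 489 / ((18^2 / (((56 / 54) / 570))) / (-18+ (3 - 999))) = 60444679 / 69255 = 872.78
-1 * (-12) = 12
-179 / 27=-6.63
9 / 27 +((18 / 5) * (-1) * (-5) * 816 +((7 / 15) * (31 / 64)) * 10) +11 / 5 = 2350847 / 160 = 14692.79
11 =11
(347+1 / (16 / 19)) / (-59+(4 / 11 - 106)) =-61281 / 28976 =-2.11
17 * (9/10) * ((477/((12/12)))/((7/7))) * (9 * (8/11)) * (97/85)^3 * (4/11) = 564207147216/21855625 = 25815.19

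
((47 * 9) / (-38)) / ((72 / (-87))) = 4089 / 304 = 13.45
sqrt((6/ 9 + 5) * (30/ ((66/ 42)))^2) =70 * sqrt(51)/ 11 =45.45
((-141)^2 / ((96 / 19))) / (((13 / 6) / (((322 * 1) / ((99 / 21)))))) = 141903951 / 1144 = 124041.92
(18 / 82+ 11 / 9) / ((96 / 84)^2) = 6517 / 5904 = 1.10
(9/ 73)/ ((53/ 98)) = 882/ 3869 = 0.23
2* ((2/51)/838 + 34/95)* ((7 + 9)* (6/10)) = 23252512/3383425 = 6.87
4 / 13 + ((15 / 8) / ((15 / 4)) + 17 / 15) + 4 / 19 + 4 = 6.15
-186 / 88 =-93 / 44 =-2.11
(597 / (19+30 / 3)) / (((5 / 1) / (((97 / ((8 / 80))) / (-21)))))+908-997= -56673 / 203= -279.18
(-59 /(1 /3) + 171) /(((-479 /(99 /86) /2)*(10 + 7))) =594 /350149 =0.00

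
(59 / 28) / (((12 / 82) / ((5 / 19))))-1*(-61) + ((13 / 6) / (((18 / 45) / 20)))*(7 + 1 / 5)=2696567 / 3192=844.79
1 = 1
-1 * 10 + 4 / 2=-8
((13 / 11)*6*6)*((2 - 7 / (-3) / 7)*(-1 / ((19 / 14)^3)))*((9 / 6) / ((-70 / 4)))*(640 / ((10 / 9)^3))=14978815488 / 9431125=1588.23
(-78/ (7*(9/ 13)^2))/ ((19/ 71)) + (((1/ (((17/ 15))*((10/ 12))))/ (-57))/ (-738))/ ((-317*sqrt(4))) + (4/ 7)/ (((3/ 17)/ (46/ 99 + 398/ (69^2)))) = -785818730208793/ 9233913423042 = -85.10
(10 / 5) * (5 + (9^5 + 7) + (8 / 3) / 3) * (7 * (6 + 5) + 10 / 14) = 578334016 / 63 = 9179905.02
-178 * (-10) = 1780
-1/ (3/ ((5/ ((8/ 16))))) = -10/ 3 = -3.33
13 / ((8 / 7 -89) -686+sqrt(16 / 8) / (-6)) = -8873046 / 528189953+1911 * sqrt(2) / 528189953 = -0.02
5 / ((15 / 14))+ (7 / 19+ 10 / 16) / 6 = 1469 / 304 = 4.83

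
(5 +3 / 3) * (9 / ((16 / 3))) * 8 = 81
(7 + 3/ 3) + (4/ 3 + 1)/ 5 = 127/ 15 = 8.47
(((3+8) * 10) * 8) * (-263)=-231440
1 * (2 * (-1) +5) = 3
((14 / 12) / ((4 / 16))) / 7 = 2 / 3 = 0.67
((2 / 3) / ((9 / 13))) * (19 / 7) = 494 / 189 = 2.61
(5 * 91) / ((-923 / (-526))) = 18410 / 71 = 259.30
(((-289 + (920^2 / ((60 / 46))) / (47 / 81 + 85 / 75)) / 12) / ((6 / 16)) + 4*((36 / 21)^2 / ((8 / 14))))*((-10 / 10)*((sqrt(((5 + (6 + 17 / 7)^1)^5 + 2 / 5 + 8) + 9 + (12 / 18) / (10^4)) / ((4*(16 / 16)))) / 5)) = -36773923*sqrt(4623779580159894) / 899798760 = -2779029.35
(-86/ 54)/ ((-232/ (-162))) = -129/ 116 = -1.11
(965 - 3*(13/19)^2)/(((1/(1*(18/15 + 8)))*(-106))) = -8000734/95665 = -83.63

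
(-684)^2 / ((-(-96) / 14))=68229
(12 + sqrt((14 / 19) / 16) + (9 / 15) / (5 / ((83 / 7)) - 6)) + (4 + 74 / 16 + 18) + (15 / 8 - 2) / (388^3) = sqrt(266) / 76 + 41667129331381 / 1081773053440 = 38.73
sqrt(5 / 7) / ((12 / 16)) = 4 * sqrt(35) / 21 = 1.13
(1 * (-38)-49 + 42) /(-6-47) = 45 /53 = 0.85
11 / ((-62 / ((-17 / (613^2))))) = 187 / 23297678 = 0.00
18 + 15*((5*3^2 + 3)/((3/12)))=2898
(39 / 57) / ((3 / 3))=13 / 19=0.68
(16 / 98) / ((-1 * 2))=-4 / 49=-0.08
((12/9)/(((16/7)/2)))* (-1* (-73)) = 511/6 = 85.17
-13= -13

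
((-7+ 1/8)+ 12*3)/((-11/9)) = -2097/88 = -23.83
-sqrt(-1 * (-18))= -3 * sqrt(2)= -4.24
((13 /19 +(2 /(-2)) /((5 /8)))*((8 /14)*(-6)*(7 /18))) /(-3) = -116 /285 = -0.41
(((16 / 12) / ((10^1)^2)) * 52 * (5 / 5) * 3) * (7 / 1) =364 / 25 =14.56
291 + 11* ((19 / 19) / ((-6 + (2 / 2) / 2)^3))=35203 / 121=290.93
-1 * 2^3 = -8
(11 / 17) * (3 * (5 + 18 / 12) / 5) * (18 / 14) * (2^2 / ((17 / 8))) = 61776 / 10115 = 6.11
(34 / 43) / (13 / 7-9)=-119 / 1075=-0.11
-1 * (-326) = 326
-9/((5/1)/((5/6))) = -3/2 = -1.50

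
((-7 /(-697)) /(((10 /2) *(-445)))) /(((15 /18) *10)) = -21 /38770625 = -0.00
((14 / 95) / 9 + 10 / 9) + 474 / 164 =281683 / 70110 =4.02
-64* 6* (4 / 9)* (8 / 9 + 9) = -45568 / 27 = -1687.70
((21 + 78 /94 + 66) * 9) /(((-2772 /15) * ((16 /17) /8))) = -131580 /3619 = -36.36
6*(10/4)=15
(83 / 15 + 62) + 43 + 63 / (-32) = 52111 / 480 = 108.56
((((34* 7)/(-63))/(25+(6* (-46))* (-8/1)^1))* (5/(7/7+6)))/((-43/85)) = 14450/6049197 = 0.00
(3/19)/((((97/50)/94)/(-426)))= -6006600/1843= -3259.14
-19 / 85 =-0.22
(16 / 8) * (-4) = -8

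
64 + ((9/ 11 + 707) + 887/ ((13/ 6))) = 1181.20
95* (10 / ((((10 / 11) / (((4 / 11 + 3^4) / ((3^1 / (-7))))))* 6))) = -595175 / 18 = -33065.28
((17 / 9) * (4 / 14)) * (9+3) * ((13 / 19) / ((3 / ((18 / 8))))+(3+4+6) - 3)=27166 / 399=68.09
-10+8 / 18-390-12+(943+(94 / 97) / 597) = 92326531 / 173727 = 531.45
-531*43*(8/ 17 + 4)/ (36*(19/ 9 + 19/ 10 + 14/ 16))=-17353080/ 29903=-580.31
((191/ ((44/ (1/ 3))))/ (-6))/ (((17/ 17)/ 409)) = -78119/ 792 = -98.64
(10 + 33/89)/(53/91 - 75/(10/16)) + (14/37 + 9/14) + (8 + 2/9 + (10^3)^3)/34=2254457043159136567/76651536402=29411765.88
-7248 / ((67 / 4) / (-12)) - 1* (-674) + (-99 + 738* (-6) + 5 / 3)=269594 / 201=1341.26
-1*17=-17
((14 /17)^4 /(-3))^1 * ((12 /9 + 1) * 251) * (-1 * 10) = 674969120 /751689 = 897.94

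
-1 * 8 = -8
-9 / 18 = -1 / 2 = -0.50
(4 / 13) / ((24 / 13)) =1 / 6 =0.17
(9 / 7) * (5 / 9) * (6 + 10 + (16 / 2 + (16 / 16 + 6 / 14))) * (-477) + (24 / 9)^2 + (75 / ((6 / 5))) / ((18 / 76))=-411251 / 49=-8392.88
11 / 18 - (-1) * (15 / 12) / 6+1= 131 / 72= 1.82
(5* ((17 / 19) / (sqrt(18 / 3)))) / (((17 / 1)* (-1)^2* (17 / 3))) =5* sqrt(6) / 646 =0.02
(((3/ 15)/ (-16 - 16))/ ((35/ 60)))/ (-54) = 1/ 5040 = 0.00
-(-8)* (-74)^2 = 43808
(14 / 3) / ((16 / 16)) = 14 / 3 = 4.67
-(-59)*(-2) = -118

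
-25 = -25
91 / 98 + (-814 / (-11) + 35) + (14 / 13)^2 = 262835 / 2366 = 111.09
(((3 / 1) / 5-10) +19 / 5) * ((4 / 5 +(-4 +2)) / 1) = 168 / 25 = 6.72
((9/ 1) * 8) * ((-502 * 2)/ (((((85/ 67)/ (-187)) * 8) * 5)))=6659532/ 25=266381.28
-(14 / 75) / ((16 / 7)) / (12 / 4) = -49 / 1800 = -0.03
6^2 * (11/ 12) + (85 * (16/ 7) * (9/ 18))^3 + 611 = 314652892/ 343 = 917355.37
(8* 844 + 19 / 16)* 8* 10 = 540255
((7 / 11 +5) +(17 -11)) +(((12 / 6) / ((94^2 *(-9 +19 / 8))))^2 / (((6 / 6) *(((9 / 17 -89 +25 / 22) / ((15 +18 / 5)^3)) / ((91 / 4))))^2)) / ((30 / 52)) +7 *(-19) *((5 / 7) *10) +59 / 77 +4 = -82128342574552405606860414179 / 87970299035926847209140625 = -933.59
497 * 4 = 1988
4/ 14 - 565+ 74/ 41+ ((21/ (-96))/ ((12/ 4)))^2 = -1488876817/ 2644992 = -562.90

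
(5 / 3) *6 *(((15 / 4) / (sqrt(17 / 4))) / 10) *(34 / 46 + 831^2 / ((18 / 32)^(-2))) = 19297792425 *sqrt(17) / 200192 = 397452.63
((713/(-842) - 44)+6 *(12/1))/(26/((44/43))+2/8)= 502986/475309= 1.06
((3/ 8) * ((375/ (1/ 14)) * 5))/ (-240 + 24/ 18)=-118125/ 2864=-41.24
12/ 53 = 0.23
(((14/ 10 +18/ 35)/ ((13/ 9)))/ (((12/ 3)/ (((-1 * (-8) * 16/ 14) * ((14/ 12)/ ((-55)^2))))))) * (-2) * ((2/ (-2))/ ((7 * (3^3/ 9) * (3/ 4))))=4288/ 28903875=0.00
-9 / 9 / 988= -1 / 988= -0.00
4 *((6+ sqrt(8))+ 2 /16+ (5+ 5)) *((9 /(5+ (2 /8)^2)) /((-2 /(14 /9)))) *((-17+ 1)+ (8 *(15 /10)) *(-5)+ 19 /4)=21280 *sqrt(2) /27+ 57190 /9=7469.05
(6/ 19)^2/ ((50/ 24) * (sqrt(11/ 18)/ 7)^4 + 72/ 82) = 13778589888/ 121363576673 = 0.11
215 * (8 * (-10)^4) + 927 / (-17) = 292399073 / 17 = 17199945.47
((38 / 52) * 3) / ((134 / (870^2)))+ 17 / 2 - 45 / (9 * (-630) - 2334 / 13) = 12391.77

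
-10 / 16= -5 / 8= -0.62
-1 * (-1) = 1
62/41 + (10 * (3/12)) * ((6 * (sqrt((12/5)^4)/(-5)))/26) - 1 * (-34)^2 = -15392406/13325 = -1155.15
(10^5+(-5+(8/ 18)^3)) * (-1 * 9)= -899955.79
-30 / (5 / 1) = -6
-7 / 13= -0.54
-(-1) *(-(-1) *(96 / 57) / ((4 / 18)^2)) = 648 / 19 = 34.11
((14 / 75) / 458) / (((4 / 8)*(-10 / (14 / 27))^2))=686 / 313014375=0.00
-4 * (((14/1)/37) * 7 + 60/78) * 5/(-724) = 0.09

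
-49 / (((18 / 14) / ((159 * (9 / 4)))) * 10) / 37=-54537 / 1480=-36.85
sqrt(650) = 5 *sqrt(26) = 25.50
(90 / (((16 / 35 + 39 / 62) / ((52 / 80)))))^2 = 16115033025 / 5555449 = 2900.76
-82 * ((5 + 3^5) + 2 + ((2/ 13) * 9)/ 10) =-1333238/ 65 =-20511.35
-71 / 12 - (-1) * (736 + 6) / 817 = -49103 / 9804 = -5.01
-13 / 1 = -13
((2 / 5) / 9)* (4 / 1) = 8 / 45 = 0.18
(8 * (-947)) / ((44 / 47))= -89018 / 11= -8092.55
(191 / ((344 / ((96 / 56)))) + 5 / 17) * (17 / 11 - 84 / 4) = -1364357 / 56287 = -24.24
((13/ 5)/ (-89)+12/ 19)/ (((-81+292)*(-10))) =-5093/ 17840050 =-0.00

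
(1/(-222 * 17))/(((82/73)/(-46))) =1679/154734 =0.01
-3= -3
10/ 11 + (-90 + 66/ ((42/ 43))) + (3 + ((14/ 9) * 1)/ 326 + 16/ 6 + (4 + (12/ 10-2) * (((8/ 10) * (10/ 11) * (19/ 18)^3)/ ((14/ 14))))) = -573333391/ 45748395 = -12.53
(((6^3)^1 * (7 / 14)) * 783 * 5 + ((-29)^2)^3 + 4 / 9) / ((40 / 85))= 91072659641 / 72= 1264898050.57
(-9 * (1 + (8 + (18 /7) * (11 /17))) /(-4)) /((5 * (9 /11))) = 13959 /2380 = 5.87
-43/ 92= -0.47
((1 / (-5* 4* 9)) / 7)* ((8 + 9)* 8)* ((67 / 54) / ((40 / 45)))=-1139 / 7560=-0.15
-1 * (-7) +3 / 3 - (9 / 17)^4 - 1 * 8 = -6561 / 83521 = -0.08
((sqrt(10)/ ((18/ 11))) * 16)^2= 77440/ 81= 956.05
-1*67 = -67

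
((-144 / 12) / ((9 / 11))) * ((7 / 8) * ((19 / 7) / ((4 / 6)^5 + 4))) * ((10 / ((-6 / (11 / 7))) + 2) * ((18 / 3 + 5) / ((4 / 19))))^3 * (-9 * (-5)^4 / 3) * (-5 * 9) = 1061085163057115625 / 44079616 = 24072014671.30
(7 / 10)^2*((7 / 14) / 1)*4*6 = 147 / 25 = 5.88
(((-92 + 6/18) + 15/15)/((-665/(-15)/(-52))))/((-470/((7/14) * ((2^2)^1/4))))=-3536/31255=-0.11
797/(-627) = -797/627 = -1.27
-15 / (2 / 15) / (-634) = 225 / 1268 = 0.18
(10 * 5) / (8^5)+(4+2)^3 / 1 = 216.00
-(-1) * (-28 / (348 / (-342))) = 798 / 29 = 27.52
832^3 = 575930368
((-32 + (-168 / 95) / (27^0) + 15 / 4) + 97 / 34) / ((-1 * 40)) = 175489 / 258400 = 0.68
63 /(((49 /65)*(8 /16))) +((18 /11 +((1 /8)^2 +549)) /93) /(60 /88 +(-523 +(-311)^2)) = 7369037225933 /44088240672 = 167.14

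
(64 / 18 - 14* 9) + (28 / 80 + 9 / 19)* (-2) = -212197 / 1710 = -124.09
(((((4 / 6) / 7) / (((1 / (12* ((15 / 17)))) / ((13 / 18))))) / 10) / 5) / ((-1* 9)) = -26 / 16065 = -0.00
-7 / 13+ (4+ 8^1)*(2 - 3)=-163 / 13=-12.54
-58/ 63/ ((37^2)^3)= -58/ 161640763767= -0.00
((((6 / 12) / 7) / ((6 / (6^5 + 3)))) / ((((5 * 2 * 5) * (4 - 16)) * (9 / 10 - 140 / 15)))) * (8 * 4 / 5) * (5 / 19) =5186 / 168245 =0.03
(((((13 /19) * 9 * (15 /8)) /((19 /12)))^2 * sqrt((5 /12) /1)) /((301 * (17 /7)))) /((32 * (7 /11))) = 101640825 * sqrt(15) /170714254592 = 0.00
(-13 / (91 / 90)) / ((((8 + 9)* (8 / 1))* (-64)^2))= -45 / 1949696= -0.00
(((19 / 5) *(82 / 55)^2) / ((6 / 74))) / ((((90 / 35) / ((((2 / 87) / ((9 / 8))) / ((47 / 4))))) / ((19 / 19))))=1058841728 / 15028608375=0.07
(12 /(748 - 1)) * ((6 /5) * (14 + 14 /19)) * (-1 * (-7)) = 3136 /1577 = 1.99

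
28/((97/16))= 4.62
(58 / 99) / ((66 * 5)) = 29 / 16335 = 0.00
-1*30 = -30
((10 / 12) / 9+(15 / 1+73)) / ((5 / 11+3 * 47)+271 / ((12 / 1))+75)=104654 / 283977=0.37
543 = 543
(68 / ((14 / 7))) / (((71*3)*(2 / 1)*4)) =0.02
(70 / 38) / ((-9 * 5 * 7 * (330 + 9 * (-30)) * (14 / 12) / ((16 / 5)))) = -8 / 29925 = -0.00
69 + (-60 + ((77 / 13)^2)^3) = 208465821370 / 4826809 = 43189.16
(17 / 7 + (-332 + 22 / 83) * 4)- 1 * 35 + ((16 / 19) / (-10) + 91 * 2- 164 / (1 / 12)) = -173621138 / 55195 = -3145.60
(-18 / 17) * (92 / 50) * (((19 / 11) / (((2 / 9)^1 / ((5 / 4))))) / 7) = -35397 / 13090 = -2.70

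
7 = 7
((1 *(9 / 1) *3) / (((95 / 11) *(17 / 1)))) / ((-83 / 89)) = -0.20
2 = 2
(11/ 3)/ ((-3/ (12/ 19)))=-44/ 57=-0.77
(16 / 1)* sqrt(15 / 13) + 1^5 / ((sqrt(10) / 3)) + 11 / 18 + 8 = 3* sqrt(10) / 10 + 155 / 18 + 16* sqrt(195) / 13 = 26.75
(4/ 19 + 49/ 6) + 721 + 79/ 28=1168589/ 1596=732.20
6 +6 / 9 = 20 / 3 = 6.67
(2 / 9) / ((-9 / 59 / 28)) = -3304 / 81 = -40.79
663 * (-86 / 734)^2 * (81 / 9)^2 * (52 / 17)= 303731532 / 134689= 2255.06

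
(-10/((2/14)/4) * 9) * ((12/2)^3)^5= -1184866161131520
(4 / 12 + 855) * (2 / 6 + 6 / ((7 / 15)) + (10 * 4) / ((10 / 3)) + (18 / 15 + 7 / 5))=7487588 / 315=23770.12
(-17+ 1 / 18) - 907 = -16631 / 18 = -923.94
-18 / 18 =-1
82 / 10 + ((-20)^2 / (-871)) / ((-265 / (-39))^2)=7706963 / 941015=8.19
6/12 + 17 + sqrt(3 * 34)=sqrt(102) + 35/2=27.60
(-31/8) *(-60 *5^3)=58125/2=29062.50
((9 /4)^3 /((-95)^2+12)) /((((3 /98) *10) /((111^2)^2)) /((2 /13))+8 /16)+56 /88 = 719876546968663 /1126770991381376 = 0.64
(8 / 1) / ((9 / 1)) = 8 / 9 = 0.89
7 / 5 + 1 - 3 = -3 / 5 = -0.60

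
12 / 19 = 0.63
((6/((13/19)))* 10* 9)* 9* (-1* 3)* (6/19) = -87480/13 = -6729.23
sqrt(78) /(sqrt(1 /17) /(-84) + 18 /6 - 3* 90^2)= -2914473744* sqrt(78) /70812968557967 + 84* sqrt(1326) /70812968557967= -0.00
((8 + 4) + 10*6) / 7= 10.29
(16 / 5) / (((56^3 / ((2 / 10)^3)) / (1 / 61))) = 1 / 418460000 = 0.00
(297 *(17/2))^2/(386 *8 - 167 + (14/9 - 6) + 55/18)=229431609/105106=2182.86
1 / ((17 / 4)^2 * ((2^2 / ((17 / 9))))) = 4 / 153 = 0.03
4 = 4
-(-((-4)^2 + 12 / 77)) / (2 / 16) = 9952 / 77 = 129.25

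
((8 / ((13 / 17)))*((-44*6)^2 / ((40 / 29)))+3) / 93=11453441 / 2015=5684.09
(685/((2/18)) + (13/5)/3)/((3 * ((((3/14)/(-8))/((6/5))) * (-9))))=20717312/2025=10230.77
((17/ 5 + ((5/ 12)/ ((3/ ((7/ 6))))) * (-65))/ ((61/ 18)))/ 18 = -7703/ 65880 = -0.12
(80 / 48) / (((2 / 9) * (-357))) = -5 / 238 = -0.02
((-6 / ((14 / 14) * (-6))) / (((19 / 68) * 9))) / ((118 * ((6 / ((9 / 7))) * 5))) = 17 / 117705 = 0.00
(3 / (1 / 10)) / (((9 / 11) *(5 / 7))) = 154 / 3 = 51.33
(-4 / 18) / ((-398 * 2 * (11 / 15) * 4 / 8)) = 5 / 6567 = 0.00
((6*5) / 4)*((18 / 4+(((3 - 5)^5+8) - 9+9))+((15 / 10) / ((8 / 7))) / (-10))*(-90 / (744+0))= 141345 / 7936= 17.81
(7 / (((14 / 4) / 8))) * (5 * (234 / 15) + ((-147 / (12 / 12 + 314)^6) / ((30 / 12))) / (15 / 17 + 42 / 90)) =118879720186499932 / 95256186046875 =1248.00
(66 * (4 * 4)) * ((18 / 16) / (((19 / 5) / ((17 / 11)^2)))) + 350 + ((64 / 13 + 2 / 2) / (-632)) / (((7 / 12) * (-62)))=1096.70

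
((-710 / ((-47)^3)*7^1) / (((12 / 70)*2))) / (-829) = -86975 / 516415602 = -0.00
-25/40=-5/8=-0.62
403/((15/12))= 1612/5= 322.40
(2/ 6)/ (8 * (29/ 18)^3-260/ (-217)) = 52731/ 5481953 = 0.01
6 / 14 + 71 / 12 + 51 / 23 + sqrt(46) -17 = -16301 / 1932 + sqrt(46) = -1.66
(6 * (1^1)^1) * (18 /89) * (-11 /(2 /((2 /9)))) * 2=-264 /89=-2.97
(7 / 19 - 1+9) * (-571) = -90789 / 19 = -4778.37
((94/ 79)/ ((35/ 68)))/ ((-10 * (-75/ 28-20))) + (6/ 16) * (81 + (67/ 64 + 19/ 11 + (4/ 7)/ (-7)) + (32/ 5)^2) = 16181789987767/ 346098368000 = 46.75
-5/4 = -1.25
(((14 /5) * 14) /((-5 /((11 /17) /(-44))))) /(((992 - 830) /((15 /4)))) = 49 /18360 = 0.00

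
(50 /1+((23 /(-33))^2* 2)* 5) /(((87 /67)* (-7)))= -138020 /22869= -6.04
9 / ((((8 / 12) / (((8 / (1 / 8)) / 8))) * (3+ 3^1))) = 18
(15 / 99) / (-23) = -5 / 759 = -0.01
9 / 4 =2.25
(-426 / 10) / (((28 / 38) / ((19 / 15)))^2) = -125.89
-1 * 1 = -1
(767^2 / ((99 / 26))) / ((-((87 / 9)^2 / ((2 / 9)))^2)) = -61182056 / 70020819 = -0.87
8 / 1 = 8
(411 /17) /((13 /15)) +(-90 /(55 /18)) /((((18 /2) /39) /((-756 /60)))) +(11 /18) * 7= 358901341 /218790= 1640.39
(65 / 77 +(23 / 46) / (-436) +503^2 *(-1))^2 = 288591454049780374249 / 4508316736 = 64013127503.95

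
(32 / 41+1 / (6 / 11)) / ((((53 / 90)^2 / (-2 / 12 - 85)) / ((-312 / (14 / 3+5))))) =69197473800 / 3339901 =20718.42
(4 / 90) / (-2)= -1 / 45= -0.02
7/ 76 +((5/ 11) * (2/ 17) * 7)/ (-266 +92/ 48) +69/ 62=1680420877/ 1396172668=1.20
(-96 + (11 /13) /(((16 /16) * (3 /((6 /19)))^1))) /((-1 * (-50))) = -2369 /1235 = -1.92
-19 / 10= -1.90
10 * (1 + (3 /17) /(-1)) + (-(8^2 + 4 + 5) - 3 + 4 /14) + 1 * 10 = -6840 /119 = -57.48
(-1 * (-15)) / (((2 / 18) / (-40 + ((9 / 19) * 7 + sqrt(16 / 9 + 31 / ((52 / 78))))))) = -94095 / 19 + 45 * sqrt(1738) / 2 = -4014.36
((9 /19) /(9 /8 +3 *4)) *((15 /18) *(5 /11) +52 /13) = 1156 /7315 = 0.16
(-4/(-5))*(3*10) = 24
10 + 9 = 19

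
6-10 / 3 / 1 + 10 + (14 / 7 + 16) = 92 / 3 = 30.67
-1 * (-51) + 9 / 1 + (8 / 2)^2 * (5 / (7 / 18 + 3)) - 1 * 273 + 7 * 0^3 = -11553 / 61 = -189.39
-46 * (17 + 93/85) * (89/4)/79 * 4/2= -3148286/6715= -468.84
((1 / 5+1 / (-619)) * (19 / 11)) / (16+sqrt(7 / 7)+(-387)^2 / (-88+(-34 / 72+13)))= -2881502 / 16544307025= -0.00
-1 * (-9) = 9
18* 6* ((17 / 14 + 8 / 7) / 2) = 127.29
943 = 943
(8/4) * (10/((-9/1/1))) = -20/9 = -2.22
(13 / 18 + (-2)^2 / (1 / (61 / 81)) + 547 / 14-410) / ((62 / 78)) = -2706587 / 5859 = -461.95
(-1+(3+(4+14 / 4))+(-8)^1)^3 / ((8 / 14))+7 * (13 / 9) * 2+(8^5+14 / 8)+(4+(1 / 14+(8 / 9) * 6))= 66135451 / 2016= 32805.28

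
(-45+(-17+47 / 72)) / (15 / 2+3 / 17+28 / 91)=-976157 / 127044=-7.68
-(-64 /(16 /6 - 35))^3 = -7077888 /912673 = -7.76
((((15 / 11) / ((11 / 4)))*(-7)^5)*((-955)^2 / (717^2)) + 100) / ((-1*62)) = 152247295600 / 642782613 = 236.86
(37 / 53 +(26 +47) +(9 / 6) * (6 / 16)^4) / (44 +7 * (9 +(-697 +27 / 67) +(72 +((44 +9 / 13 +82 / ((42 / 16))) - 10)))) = -83644301403 / 4315266580480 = -0.02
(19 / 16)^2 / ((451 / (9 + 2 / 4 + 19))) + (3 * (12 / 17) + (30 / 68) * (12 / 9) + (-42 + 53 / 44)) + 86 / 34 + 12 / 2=-115688719 / 3925504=-29.47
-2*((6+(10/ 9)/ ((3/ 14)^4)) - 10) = -762488/ 729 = -1045.94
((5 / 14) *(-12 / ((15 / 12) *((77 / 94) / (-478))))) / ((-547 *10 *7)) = -539184 / 10319155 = -0.05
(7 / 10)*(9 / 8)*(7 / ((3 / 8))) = 14.70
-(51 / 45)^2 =-289 / 225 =-1.28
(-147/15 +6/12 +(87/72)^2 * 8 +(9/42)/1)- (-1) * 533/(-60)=-15847/2520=-6.29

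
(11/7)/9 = 11/63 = 0.17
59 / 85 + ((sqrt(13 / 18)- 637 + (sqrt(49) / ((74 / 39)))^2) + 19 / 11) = -3179395941 / 5120060 + sqrt(26) / 6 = -620.12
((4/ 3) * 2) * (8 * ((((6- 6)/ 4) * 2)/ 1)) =0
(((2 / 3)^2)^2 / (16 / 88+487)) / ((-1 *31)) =-176 / 13456449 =-0.00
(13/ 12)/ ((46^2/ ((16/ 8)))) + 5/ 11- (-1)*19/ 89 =8315911/ 12429384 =0.67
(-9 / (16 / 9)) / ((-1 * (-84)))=-27 / 448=-0.06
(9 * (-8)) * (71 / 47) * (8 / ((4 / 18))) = -184032 / 47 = -3915.57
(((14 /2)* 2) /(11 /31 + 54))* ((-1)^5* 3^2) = -2.32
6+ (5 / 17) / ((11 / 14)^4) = 1685462 / 248897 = 6.77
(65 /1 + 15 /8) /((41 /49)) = 26215 /328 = 79.92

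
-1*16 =-16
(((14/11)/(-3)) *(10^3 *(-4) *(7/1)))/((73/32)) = 12544000/2409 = 5207.14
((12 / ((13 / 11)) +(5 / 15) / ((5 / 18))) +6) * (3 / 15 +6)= 34968 / 325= 107.59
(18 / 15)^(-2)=25 / 36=0.69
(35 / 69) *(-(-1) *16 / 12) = 140 / 207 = 0.68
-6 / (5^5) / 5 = -6 / 15625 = -0.00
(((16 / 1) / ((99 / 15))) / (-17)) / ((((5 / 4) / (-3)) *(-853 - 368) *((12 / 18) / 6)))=-192 / 76109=-0.00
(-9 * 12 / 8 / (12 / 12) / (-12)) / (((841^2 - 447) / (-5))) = -45 / 5654672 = -0.00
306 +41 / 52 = 15953 / 52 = 306.79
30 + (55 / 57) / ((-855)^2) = 250010561 / 8333685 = 30.00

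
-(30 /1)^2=-900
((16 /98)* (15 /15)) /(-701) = -8 /34349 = -0.00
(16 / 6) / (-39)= -8 / 117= -0.07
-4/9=-0.44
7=7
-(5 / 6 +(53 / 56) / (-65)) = -8941 / 10920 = -0.82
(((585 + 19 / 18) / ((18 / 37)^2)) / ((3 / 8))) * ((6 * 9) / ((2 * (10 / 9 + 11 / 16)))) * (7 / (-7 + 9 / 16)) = -99920128 / 927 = -107788.70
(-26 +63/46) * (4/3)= -2266/69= -32.84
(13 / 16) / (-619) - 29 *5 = -1436093 / 9904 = -145.00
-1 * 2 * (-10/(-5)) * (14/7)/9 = -8/9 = -0.89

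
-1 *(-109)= 109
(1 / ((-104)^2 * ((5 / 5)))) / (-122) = -1 / 1319552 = -0.00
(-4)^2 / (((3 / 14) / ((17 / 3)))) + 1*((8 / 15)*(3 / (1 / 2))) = 19184 / 45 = 426.31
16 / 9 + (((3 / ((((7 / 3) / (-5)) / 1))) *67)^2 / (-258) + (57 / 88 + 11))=-1177505969 / 1668744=-705.62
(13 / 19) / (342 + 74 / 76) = 26 / 13033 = 0.00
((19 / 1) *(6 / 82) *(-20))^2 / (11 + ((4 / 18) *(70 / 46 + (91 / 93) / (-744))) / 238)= 70.27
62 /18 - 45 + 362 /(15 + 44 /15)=-51736 /2421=-21.37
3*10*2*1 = 60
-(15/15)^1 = -1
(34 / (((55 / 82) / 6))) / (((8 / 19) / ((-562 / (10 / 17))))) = -690128.85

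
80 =80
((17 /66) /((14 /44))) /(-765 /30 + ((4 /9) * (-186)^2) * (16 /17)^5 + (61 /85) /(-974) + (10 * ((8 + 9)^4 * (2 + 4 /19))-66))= 0.00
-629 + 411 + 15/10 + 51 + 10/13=-4283/26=-164.73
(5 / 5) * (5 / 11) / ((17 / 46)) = 230 / 187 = 1.23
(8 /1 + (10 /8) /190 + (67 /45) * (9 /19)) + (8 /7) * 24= 192267 /5320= 36.14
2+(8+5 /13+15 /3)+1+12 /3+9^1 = 382 /13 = 29.38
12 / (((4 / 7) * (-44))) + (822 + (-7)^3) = 21055 / 44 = 478.52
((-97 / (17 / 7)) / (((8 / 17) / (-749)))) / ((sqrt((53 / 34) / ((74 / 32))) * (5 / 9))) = 4577139 * sqrt(66674) / 8480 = 139372.31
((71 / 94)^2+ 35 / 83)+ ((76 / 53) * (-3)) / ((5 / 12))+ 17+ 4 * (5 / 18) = 15355224803 / 1749130380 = 8.78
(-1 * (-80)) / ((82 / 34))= 1360 / 41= 33.17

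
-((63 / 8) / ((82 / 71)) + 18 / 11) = -61011 / 7216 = -8.45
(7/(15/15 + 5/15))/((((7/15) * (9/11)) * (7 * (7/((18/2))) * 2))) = 495/392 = 1.26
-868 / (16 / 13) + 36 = -2677 / 4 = -669.25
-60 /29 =-2.07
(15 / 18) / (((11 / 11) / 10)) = 25 / 3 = 8.33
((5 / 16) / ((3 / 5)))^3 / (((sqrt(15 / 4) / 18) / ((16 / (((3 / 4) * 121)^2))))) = 3125 * sqrt(15) / 4743684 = 0.00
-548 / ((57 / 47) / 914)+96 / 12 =-23540528 / 57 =-412991.72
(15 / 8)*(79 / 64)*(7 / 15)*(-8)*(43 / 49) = -3397 / 448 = -7.58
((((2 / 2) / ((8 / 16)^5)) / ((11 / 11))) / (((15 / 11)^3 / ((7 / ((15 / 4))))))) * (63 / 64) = 130438 / 5625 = 23.19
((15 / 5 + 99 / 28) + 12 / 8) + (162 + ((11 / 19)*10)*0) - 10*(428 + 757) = -327039 / 28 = -11679.96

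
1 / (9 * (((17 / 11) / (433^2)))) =2062379 / 153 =13479.60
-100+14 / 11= -1086 / 11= -98.73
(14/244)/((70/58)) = 29/610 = 0.05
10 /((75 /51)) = 34 /5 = 6.80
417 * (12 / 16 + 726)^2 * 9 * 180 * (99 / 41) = 141291597780135 / 164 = 861534132805.70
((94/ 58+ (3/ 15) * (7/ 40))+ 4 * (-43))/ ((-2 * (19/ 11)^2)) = 119547637/ 4187600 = 28.55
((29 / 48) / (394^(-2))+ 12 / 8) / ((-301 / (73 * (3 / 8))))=-8529.90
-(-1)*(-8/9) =-8/9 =-0.89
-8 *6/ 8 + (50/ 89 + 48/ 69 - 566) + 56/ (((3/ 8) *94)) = -164273182/ 288627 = -569.15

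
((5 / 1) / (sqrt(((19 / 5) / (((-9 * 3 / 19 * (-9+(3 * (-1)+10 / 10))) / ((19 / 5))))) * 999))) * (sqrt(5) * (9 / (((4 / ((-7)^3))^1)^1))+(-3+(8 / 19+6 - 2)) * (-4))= -77175 * sqrt(38665) / 53428 - 2700 * sqrt(7733) / 253783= -284.97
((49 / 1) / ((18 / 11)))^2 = 290521 / 324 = 896.67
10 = 10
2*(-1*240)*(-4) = 1920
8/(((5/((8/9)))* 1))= 64/45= 1.42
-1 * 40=-40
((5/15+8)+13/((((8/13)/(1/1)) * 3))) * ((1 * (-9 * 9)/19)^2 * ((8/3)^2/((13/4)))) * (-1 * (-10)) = 28693440/4693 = 6114.09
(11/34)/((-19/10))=-55/323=-0.17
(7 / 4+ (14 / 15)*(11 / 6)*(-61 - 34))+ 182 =763 / 36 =21.19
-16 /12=-4 /3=-1.33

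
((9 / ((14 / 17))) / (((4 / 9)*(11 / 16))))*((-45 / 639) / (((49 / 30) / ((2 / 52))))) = -206550 / 3482479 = -0.06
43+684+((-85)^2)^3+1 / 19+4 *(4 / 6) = 21497522432219 / 57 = 377149516354.72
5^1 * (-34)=-170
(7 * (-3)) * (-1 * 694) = 14574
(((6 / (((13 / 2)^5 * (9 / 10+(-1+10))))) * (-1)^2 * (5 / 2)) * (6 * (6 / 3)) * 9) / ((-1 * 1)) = -57600 / 4084223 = -0.01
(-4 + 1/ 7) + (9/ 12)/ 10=-1059/ 280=-3.78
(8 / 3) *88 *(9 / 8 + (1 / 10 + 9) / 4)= 11968 / 15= 797.87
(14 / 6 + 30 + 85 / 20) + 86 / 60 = 2281 / 60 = 38.02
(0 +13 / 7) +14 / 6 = 88 / 21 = 4.19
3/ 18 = 1/ 6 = 0.17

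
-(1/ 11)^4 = -0.00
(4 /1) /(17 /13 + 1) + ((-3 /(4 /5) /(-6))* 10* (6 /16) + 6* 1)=4837 /480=10.08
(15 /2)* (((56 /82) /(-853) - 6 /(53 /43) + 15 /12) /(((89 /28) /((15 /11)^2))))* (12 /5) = -38.11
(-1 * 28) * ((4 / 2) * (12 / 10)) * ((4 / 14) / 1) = -96 / 5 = -19.20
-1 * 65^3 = -274625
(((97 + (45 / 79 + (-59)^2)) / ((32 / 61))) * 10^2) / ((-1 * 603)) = -431128175 / 381096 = -1131.28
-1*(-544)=544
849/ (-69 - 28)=-849/ 97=-8.75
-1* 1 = -1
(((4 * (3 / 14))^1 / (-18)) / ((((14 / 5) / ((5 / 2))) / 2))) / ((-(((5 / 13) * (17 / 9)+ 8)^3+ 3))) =533871 / 4191017432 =0.00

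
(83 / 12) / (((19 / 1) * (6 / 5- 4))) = -415 / 3192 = -0.13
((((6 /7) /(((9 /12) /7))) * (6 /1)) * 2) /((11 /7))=672 /11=61.09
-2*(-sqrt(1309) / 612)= sqrt(1309) / 306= 0.12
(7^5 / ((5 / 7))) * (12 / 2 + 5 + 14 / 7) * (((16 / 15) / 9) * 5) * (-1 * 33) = -269180912 / 45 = -5981798.04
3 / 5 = 0.60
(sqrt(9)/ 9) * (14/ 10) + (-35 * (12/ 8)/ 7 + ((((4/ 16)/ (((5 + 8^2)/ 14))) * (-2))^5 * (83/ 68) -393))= -212725996127527/ 531770658660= -400.03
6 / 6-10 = -9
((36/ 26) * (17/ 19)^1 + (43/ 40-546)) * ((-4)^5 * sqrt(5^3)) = 687567232 * sqrt(5)/ 247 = 6224482.06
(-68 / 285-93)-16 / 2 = -28853 / 285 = -101.24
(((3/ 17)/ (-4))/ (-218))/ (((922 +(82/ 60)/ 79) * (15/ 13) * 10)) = 3081/ 161965615720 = 0.00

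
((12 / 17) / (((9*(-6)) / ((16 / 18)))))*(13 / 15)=-208 / 20655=-0.01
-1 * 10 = -10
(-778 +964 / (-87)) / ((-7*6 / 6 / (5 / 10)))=34325 / 609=56.36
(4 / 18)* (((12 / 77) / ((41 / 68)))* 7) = 544 / 1353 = 0.40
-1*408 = -408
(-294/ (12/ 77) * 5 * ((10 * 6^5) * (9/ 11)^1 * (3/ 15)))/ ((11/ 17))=-2040383520/ 11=-185489410.91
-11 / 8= -1.38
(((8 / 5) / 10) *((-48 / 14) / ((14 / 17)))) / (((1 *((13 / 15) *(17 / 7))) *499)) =-144 / 227045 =-0.00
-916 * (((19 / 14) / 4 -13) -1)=175185 / 14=12513.21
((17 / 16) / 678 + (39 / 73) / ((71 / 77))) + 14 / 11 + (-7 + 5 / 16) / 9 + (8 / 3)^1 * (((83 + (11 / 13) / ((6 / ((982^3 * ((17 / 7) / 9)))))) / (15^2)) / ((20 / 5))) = 36507652105896938899 / 341909560792800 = 106775.76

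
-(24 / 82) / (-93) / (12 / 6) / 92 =1 / 58466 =0.00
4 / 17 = 0.24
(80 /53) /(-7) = -80 /371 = -0.22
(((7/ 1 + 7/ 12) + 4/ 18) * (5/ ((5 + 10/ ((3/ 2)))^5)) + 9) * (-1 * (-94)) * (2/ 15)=5924586363/ 52521875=112.80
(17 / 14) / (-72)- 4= -4049 / 1008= -4.02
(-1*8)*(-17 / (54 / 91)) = 229.19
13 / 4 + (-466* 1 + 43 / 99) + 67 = -156545 / 396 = -395.32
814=814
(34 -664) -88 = -718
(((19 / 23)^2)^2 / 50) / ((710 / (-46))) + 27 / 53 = 5824127737 / 11446105250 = 0.51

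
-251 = -251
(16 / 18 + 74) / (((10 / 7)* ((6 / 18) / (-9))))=-7077 / 5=-1415.40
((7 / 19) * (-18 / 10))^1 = -63 / 95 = -0.66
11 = 11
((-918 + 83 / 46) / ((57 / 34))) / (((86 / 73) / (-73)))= 3818041985 / 112746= 33864.10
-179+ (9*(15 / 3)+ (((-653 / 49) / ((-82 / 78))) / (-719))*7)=-27676769 / 206353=-134.12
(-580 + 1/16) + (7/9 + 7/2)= -82895/144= -575.66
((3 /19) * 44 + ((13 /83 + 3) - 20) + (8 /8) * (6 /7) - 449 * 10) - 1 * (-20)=-49444110 /11039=-4479.04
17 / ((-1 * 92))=-17 / 92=-0.18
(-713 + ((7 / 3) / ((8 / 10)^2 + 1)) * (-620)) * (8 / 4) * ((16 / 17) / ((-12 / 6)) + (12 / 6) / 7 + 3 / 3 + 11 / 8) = -136358305 / 19516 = -6987.00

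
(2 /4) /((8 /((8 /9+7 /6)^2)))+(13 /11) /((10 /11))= 40541 /25920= 1.56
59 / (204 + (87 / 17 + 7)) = 1003 / 3674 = 0.27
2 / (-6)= -1 / 3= -0.33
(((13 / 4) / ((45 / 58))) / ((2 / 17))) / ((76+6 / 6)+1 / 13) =83317 / 180360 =0.46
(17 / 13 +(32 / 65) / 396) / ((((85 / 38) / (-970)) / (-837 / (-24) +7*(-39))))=135163.57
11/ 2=5.50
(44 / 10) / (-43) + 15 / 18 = 943 / 1290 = 0.73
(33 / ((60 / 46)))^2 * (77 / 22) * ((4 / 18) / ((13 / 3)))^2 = 448063 / 76050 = 5.89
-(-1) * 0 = 0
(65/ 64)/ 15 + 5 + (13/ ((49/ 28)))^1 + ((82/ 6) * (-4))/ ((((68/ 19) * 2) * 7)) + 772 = 17899243/ 22848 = 783.41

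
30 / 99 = 10 / 33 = 0.30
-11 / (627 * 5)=-0.00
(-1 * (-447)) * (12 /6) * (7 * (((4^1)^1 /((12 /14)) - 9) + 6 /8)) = -44849 /2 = -22424.50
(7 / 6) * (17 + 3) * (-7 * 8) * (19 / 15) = -14896 / 9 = -1655.11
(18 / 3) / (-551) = -6 / 551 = -0.01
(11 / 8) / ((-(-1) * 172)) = 11 / 1376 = 0.01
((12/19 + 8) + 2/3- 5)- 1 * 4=17/57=0.30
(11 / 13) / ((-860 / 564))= -1551 / 2795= -0.55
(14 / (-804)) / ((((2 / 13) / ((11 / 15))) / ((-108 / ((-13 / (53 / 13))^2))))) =648879 / 735995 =0.88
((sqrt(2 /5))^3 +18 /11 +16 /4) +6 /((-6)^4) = 2*sqrt(10) /25 +13403 /2376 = 5.89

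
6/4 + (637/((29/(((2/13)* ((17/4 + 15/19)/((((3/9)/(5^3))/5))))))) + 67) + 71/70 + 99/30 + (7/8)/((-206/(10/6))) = 3051418381009/95345040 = 32003.96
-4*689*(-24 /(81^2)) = 22048 /2187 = 10.08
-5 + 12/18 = -13/3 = -4.33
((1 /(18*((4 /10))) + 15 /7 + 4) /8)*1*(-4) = -3.14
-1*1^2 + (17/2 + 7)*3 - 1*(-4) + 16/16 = 101/2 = 50.50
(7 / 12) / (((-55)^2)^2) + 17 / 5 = 3.40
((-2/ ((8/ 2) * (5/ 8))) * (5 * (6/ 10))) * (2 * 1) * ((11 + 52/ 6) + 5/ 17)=-8144/ 85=-95.81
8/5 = 1.60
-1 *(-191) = 191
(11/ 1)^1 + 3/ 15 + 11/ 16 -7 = 391/ 80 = 4.89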